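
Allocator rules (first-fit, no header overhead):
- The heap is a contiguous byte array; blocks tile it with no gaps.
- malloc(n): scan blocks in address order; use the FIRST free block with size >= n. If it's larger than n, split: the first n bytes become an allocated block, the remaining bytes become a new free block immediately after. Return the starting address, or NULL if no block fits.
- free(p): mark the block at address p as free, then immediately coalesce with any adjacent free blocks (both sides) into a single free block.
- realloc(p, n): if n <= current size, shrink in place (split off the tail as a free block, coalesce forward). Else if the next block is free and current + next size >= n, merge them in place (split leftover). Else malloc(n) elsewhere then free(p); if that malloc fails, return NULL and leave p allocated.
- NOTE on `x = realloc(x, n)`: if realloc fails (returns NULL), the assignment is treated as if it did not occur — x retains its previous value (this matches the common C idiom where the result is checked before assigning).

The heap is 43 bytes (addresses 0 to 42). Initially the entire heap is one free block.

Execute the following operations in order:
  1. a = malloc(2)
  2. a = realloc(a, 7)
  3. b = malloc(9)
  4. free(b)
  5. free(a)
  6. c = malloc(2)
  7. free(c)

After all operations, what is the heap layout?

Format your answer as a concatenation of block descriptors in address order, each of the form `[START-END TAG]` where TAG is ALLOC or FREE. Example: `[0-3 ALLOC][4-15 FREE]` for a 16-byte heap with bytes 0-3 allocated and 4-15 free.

Answer: [0-42 FREE]

Derivation:
Op 1: a = malloc(2) -> a = 0; heap: [0-1 ALLOC][2-42 FREE]
Op 2: a = realloc(a, 7) -> a = 0; heap: [0-6 ALLOC][7-42 FREE]
Op 3: b = malloc(9) -> b = 7; heap: [0-6 ALLOC][7-15 ALLOC][16-42 FREE]
Op 4: free(b) -> (freed b); heap: [0-6 ALLOC][7-42 FREE]
Op 5: free(a) -> (freed a); heap: [0-42 FREE]
Op 6: c = malloc(2) -> c = 0; heap: [0-1 ALLOC][2-42 FREE]
Op 7: free(c) -> (freed c); heap: [0-42 FREE]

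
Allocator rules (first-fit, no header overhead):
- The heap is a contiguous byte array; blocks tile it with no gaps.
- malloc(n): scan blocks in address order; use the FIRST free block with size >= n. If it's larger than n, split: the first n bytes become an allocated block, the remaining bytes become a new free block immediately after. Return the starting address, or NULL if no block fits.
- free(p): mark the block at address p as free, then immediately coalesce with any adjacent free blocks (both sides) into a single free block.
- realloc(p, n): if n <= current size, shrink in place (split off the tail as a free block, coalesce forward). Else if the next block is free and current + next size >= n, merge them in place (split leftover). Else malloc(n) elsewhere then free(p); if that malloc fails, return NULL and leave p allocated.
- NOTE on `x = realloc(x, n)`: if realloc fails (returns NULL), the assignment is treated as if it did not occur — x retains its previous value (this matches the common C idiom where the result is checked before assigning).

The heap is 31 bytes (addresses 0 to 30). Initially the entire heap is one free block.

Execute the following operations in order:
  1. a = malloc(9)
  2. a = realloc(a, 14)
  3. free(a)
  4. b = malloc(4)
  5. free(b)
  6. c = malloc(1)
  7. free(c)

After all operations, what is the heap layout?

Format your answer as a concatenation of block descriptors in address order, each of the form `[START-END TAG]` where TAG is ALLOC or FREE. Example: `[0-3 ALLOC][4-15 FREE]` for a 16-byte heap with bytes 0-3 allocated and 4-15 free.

Op 1: a = malloc(9) -> a = 0; heap: [0-8 ALLOC][9-30 FREE]
Op 2: a = realloc(a, 14) -> a = 0; heap: [0-13 ALLOC][14-30 FREE]
Op 3: free(a) -> (freed a); heap: [0-30 FREE]
Op 4: b = malloc(4) -> b = 0; heap: [0-3 ALLOC][4-30 FREE]
Op 5: free(b) -> (freed b); heap: [0-30 FREE]
Op 6: c = malloc(1) -> c = 0; heap: [0-0 ALLOC][1-30 FREE]
Op 7: free(c) -> (freed c); heap: [0-30 FREE]

Answer: [0-30 FREE]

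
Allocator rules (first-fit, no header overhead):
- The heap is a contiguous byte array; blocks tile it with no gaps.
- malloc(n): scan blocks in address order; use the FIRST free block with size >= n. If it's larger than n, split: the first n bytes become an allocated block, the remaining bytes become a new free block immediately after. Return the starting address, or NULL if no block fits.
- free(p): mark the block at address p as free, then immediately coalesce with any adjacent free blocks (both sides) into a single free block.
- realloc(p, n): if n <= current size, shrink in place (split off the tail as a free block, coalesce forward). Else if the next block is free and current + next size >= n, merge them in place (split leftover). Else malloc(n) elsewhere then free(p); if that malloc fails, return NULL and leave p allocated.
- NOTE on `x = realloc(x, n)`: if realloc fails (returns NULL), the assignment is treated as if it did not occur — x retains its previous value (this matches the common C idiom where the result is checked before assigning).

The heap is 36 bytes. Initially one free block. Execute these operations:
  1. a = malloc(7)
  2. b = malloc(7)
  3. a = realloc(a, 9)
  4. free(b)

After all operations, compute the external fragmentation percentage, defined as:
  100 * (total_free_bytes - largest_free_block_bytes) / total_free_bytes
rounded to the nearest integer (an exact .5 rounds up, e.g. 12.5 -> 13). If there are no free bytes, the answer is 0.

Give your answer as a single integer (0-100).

Op 1: a = malloc(7) -> a = 0; heap: [0-6 ALLOC][7-35 FREE]
Op 2: b = malloc(7) -> b = 7; heap: [0-6 ALLOC][7-13 ALLOC][14-35 FREE]
Op 3: a = realloc(a, 9) -> a = 14; heap: [0-6 FREE][7-13 ALLOC][14-22 ALLOC][23-35 FREE]
Op 4: free(b) -> (freed b); heap: [0-13 FREE][14-22 ALLOC][23-35 FREE]
Free blocks: [14 13] total_free=27 largest=14 -> 100*(27-14)/27 = 1300/27 ≈ 48.148 -> rounds to 48

Answer: 48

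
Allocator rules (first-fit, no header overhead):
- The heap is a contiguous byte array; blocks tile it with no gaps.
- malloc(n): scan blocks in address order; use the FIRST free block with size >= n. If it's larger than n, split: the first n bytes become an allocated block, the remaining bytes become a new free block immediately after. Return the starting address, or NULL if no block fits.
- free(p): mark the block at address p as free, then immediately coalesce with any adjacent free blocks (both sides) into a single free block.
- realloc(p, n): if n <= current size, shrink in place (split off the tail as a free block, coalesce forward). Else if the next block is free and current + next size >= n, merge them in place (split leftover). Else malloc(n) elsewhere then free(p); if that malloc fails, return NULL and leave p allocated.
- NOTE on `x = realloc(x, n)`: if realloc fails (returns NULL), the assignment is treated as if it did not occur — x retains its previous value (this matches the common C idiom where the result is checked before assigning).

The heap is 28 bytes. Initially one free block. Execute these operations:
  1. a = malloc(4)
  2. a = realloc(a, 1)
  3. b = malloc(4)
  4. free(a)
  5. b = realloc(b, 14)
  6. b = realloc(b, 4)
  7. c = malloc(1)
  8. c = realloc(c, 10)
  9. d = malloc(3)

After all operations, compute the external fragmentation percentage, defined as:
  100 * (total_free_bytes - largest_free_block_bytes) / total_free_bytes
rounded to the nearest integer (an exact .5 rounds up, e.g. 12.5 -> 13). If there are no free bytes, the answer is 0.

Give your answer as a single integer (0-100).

Answer: 9

Derivation:
Op 1: a = malloc(4) -> a = 0; heap: [0-3 ALLOC][4-27 FREE]
Op 2: a = realloc(a, 1) -> a = 0; heap: [0-0 ALLOC][1-27 FREE]
Op 3: b = malloc(4) -> b = 1; heap: [0-0 ALLOC][1-4 ALLOC][5-27 FREE]
Op 4: free(a) -> (freed a); heap: [0-0 FREE][1-4 ALLOC][5-27 FREE]
Op 5: b = realloc(b, 14) -> b = 1; heap: [0-0 FREE][1-14 ALLOC][15-27 FREE]
Op 6: b = realloc(b, 4) -> b = 1; heap: [0-0 FREE][1-4 ALLOC][5-27 FREE]
Op 7: c = malloc(1) -> c = 0; heap: [0-0 ALLOC][1-4 ALLOC][5-27 FREE]
Op 8: c = realloc(c, 10) -> c = 5; heap: [0-0 FREE][1-4 ALLOC][5-14 ALLOC][15-27 FREE]
Op 9: d = malloc(3) -> d = 15; heap: [0-0 FREE][1-4 ALLOC][5-14 ALLOC][15-17 ALLOC][18-27 FREE]
Free blocks: [1 10] total_free=11 largest=10 -> 100*(11-10)/11 = 100/11 ≈ 9.091 -> rounds to 9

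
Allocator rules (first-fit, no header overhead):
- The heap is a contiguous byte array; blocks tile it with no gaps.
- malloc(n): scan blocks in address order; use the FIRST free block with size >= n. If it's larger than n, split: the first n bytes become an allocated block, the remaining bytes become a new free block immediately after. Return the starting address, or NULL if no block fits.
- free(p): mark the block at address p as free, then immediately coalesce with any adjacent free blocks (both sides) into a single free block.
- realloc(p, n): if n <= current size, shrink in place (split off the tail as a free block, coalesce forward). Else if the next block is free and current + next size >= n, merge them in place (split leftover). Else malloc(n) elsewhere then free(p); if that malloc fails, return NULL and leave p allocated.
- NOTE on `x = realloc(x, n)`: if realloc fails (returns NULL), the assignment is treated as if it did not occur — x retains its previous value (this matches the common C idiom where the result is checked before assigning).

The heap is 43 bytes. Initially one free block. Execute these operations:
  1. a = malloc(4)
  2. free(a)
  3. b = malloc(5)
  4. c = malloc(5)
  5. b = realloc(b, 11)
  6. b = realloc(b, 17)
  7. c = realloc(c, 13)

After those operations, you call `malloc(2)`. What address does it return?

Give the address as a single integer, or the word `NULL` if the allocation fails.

Answer: 0

Derivation:
Op 1: a = malloc(4) -> a = 0; heap: [0-3 ALLOC][4-42 FREE]
Op 2: free(a) -> (freed a); heap: [0-42 FREE]
Op 3: b = malloc(5) -> b = 0; heap: [0-4 ALLOC][5-42 FREE]
Op 4: c = malloc(5) -> c = 5; heap: [0-4 ALLOC][5-9 ALLOC][10-42 FREE]
Op 5: b = realloc(b, 11) -> b = 10; heap: [0-4 FREE][5-9 ALLOC][10-20 ALLOC][21-42 FREE]
Op 6: b = realloc(b, 17) -> b = 10; heap: [0-4 FREE][5-9 ALLOC][10-26 ALLOC][27-42 FREE]
Op 7: c = realloc(c, 13) -> c = 27; heap: [0-9 FREE][10-26 ALLOC][27-39 ALLOC][40-42 FREE]
malloc(2): first-fit scan over [0-9 FREE][10-26 ALLOC][27-39 ALLOC][40-42 FREE] -> 0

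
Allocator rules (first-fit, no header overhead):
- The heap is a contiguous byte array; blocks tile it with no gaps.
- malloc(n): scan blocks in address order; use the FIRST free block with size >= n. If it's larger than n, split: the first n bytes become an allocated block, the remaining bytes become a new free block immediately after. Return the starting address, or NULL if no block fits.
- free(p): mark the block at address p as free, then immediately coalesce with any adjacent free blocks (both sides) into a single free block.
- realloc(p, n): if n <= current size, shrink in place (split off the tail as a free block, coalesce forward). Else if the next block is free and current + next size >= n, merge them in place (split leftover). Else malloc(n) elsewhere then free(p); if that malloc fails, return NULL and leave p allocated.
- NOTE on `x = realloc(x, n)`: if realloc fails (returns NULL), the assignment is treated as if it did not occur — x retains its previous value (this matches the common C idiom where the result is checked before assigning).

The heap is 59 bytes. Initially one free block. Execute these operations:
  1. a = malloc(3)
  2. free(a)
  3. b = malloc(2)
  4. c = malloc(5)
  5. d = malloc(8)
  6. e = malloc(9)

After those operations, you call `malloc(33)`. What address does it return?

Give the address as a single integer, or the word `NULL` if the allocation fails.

Op 1: a = malloc(3) -> a = 0; heap: [0-2 ALLOC][3-58 FREE]
Op 2: free(a) -> (freed a); heap: [0-58 FREE]
Op 3: b = malloc(2) -> b = 0; heap: [0-1 ALLOC][2-58 FREE]
Op 4: c = malloc(5) -> c = 2; heap: [0-1 ALLOC][2-6 ALLOC][7-58 FREE]
Op 5: d = malloc(8) -> d = 7; heap: [0-1 ALLOC][2-6 ALLOC][7-14 ALLOC][15-58 FREE]
Op 6: e = malloc(9) -> e = 15; heap: [0-1 ALLOC][2-6 ALLOC][7-14 ALLOC][15-23 ALLOC][24-58 FREE]
malloc(33): first-fit scan over [0-1 ALLOC][2-6 ALLOC][7-14 ALLOC][15-23 ALLOC][24-58 FREE] -> 24

Answer: 24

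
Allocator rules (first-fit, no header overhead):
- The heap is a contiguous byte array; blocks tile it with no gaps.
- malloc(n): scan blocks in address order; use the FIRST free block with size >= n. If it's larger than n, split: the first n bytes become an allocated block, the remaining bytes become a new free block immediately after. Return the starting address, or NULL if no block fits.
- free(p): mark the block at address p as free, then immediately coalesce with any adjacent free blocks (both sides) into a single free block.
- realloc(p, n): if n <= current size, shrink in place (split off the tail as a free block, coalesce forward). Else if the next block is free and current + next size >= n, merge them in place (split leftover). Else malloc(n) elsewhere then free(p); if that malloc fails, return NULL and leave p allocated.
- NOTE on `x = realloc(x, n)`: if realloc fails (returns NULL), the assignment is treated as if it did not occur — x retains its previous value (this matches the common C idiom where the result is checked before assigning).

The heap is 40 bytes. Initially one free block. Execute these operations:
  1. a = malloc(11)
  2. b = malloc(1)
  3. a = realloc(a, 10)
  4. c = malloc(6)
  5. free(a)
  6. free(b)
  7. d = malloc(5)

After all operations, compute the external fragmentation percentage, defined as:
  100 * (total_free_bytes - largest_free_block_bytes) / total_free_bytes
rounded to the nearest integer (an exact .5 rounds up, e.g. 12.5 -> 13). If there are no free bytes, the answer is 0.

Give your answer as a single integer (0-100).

Answer: 24

Derivation:
Op 1: a = malloc(11) -> a = 0; heap: [0-10 ALLOC][11-39 FREE]
Op 2: b = malloc(1) -> b = 11; heap: [0-10 ALLOC][11-11 ALLOC][12-39 FREE]
Op 3: a = realloc(a, 10) -> a = 0; heap: [0-9 ALLOC][10-10 FREE][11-11 ALLOC][12-39 FREE]
Op 4: c = malloc(6) -> c = 12; heap: [0-9 ALLOC][10-10 FREE][11-11 ALLOC][12-17 ALLOC][18-39 FREE]
Op 5: free(a) -> (freed a); heap: [0-10 FREE][11-11 ALLOC][12-17 ALLOC][18-39 FREE]
Op 6: free(b) -> (freed b); heap: [0-11 FREE][12-17 ALLOC][18-39 FREE]
Op 7: d = malloc(5) -> d = 0; heap: [0-4 ALLOC][5-11 FREE][12-17 ALLOC][18-39 FREE]
Free blocks: [7 22] total_free=29 largest=22 -> 100*(29-22)/29 = 700/29 ≈ 24.138 -> rounds to 24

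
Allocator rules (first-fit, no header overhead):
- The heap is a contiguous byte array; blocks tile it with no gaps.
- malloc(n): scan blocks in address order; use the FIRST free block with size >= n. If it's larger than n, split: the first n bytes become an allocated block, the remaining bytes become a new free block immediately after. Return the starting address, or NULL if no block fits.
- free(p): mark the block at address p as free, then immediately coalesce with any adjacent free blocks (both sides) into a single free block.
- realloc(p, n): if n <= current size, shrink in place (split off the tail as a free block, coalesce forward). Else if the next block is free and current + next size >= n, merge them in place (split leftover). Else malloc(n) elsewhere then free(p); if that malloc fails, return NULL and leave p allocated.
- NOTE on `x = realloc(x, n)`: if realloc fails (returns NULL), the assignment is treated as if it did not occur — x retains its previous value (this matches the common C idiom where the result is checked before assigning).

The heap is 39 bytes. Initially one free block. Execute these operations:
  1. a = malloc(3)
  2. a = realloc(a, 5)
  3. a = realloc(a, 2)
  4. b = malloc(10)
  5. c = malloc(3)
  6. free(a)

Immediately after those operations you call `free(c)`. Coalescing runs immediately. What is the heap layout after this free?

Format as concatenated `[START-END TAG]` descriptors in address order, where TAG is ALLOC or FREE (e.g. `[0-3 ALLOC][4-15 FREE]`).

Answer: [0-1 FREE][2-11 ALLOC][12-38 FREE]

Derivation:
Op 1: a = malloc(3) -> a = 0; heap: [0-2 ALLOC][3-38 FREE]
Op 2: a = realloc(a, 5) -> a = 0; heap: [0-4 ALLOC][5-38 FREE]
Op 3: a = realloc(a, 2) -> a = 0; heap: [0-1 ALLOC][2-38 FREE]
Op 4: b = malloc(10) -> b = 2; heap: [0-1 ALLOC][2-11 ALLOC][12-38 FREE]
Op 5: c = malloc(3) -> c = 12; heap: [0-1 ALLOC][2-11 ALLOC][12-14 ALLOC][15-38 FREE]
Op 6: free(a) -> (freed a); heap: [0-1 FREE][2-11 ALLOC][12-14 ALLOC][15-38 FREE]
free(c): c = 12 -> block [12-14 ALLOC]; mark free, coalesce with adjacent free neighbors -> [0-1 FREE][2-11 ALLOC][12-38 FREE]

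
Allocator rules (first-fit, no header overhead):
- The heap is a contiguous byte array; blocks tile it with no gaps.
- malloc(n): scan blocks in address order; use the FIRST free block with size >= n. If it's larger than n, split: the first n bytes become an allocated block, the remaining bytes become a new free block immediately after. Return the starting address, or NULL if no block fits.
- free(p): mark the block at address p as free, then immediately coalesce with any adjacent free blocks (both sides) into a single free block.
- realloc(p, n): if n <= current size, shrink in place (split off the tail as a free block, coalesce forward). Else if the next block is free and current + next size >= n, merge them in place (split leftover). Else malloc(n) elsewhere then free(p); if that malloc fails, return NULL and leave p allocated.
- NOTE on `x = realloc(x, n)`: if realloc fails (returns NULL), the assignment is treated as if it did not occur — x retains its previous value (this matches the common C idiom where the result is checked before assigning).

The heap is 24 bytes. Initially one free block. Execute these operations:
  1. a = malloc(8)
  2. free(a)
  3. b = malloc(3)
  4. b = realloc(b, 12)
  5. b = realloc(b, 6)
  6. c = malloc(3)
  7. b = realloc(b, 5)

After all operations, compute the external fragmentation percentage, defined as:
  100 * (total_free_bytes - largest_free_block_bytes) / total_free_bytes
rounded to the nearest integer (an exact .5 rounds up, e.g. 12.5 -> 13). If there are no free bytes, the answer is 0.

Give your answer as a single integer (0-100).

Op 1: a = malloc(8) -> a = 0; heap: [0-7 ALLOC][8-23 FREE]
Op 2: free(a) -> (freed a); heap: [0-23 FREE]
Op 3: b = malloc(3) -> b = 0; heap: [0-2 ALLOC][3-23 FREE]
Op 4: b = realloc(b, 12) -> b = 0; heap: [0-11 ALLOC][12-23 FREE]
Op 5: b = realloc(b, 6) -> b = 0; heap: [0-5 ALLOC][6-23 FREE]
Op 6: c = malloc(3) -> c = 6; heap: [0-5 ALLOC][6-8 ALLOC][9-23 FREE]
Op 7: b = realloc(b, 5) -> b = 0; heap: [0-4 ALLOC][5-5 FREE][6-8 ALLOC][9-23 FREE]
Free blocks: [1 15] total_free=16 largest=15 -> 100*(16-15)/16 = 100/16 = 6.25 -> rounds to 6

Answer: 6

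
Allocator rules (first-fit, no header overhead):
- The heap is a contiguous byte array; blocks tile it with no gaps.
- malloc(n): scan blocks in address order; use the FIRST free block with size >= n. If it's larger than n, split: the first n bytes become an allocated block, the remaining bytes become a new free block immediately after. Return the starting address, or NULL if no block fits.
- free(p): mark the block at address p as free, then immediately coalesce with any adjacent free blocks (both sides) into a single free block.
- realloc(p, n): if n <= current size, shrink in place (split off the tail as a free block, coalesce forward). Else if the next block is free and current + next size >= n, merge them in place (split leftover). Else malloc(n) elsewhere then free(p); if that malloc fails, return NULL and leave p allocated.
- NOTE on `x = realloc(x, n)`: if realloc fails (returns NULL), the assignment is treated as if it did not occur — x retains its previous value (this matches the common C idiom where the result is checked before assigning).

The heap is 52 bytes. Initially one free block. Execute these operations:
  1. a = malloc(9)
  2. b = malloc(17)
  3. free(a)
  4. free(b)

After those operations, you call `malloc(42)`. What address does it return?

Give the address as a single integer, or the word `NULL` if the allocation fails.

Answer: 0

Derivation:
Op 1: a = malloc(9) -> a = 0; heap: [0-8 ALLOC][9-51 FREE]
Op 2: b = malloc(17) -> b = 9; heap: [0-8 ALLOC][9-25 ALLOC][26-51 FREE]
Op 3: free(a) -> (freed a); heap: [0-8 FREE][9-25 ALLOC][26-51 FREE]
Op 4: free(b) -> (freed b); heap: [0-51 FREE]
malloc(42): first-fit scan over [0-51 FREE] -> 0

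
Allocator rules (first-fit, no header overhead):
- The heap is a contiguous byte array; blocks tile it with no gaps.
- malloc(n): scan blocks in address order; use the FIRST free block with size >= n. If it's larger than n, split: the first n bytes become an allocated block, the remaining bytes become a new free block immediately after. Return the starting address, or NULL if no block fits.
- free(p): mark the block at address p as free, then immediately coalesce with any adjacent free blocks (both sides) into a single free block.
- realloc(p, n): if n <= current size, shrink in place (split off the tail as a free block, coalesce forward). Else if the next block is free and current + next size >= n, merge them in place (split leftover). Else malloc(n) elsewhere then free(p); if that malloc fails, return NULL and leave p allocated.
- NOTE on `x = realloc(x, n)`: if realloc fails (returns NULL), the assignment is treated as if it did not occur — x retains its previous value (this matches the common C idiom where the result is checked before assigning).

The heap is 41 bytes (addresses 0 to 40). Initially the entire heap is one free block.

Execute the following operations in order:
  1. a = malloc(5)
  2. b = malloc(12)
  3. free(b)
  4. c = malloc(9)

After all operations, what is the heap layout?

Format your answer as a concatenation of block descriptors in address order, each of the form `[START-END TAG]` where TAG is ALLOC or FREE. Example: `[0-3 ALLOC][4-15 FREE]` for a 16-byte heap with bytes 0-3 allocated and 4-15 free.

Answer: [0-4 ALLOC][5-13 ALLOC][14-40 FREE]

Derivation:
Op 1: a = malloc(5) -> a = 0; heap: [0-4 ALLOC][5-40 FREE]
Op 2: b = malloc(12) -> b = 5; heap: [0-4 ALLOC][5-16 ALLOC][17-40 FREE]
Op 3: free(b) -> (freed b); heap: [0-4 ALLOC][5-40 FREE]
Op 4: c = malloc(9) -> c = 5; heap: [0-4 ALLOC][5-13 ALLOC][14-40 FREE]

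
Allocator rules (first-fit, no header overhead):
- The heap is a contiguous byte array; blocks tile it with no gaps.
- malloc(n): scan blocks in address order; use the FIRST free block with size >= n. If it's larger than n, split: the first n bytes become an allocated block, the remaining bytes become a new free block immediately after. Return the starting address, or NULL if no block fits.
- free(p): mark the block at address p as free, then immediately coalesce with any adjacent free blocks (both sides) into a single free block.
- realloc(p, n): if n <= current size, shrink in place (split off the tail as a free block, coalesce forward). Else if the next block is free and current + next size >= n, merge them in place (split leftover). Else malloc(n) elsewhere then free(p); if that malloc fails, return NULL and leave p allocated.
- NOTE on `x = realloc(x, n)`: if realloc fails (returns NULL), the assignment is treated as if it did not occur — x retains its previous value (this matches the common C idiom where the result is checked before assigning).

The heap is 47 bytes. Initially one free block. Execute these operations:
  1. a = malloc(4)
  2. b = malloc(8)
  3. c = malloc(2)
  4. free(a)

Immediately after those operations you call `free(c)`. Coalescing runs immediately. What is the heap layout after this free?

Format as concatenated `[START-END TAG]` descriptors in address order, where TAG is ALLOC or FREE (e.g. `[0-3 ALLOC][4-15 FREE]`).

Answer: [0-3 FREE][4-11 ALLOC][12-46 FREE]

Derivation:
Op 1: a = malloc(4) -> a = 0; heap: [0-3 ALLOC][4-46 FREE]
Op 2: b = malloc(8) -> b = 4; heap: [0-3 ALLOC][4-11 ALLOC][12-46 FREE]
Op 3: c = malloc(2) -> c = 12; heap: [0-3 ALLOC][4-11 ALLOC][12-13 ALLOC][14-46 FREE]
Op 4: free(a) -> (freed a); heap: [0-3 FREE][4-11 ALLOC][12-13 ALLOC][14-46 FREE]
free(c): c = 12 -> block [12-13 ALLOC]; mark free, coalesce with adjacent free neighbors -> [0-3 FREE][4-11 ALLOC][12-46 FREE]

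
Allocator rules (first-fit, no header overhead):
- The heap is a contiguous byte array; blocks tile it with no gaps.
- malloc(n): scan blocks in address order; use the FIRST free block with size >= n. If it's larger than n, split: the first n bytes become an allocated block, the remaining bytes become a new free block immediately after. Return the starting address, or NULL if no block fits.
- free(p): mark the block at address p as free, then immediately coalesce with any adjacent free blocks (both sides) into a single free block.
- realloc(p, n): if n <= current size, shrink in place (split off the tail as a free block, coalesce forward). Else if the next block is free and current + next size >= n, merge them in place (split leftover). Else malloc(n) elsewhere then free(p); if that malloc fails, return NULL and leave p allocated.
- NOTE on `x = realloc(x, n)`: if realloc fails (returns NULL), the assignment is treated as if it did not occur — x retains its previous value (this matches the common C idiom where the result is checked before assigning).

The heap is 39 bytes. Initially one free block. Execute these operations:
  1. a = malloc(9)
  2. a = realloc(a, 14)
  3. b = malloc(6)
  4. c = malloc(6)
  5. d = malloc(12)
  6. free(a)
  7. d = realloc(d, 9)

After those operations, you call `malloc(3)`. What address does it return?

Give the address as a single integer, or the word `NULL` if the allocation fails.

Answer: 0

Derivation:
Op 1: a = malloc(9) -> a = 0; heap: [0-8 ALLOC][9-38 FREE]
Op 2: a = realloc(a, 14) -> a = 0; heap: [0-13 ALLOC][14-38 FREE]
Op 3: b = malloc(6) -> b = 14; heap: [0-13 ALLOC][14-19 ALLOC][20-38 FREE]
Op 4: c = malloc(6) -> c = 20; heap: [0-13 ALLOC][14-19 ALLOC][20-25 ALLOC][26-38 FREE]
Op 5: d = malloc(12) -> d = 26; heap: [0-13 ALLOC][14-19 ALLOC][20-25 ALLOC][26-37 ALLOC][38-38 FREE]
Op 6: free(a) -> (freed a); heap: [0-13 FREE][14-19 ALLOC][20-25 ALLOC][26-37 ALLOC][38-38 FREE]
Op 7: d = realloc(d, 9) -> d = 26; heap: [0-13 FREE][14-19 ALLOC][20-25 ALLOC][26-34 ALLOC][35-38 FREE]
malloc(3): first-fit scan over [0-13 FREE][14-19 ALLOC][20-25 ALLOC][26-34 ALLOC][35-38 FREE] -> 0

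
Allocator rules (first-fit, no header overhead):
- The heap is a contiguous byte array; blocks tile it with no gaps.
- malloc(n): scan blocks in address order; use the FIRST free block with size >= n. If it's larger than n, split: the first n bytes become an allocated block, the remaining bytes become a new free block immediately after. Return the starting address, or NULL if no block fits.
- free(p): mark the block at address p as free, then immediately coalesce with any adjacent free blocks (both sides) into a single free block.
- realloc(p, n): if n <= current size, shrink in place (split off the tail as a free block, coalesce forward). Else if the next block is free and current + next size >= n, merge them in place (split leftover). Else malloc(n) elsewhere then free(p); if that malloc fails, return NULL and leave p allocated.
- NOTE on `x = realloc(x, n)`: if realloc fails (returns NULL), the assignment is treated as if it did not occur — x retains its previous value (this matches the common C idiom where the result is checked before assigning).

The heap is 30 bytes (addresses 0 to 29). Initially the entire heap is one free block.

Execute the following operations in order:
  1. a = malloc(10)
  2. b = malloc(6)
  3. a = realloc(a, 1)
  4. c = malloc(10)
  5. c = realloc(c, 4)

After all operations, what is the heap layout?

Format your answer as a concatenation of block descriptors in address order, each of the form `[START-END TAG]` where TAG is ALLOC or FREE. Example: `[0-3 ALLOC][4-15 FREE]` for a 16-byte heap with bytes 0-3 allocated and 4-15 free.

Answer: [0-0 ALLOC][1-9 FREE][10-15 ALLOC][16-19 ALLOC][20-29 FREE]

Derivation:
Op 1: a = malloc(10) -> a = 0; heap: [0-9 ALLOC][10-29 FREE]
Op 2: b = malloc(6) -> b = 10; heap: [0-9 ALLOC][10-15 ALLOC][16-29 FREE]
Op 3: a = realloc(a, 1) -> a = 0; heap: [0-0 ALLOC][1-9 FREE][10-15 ALLOC][16-29 FREE]
Op 4: c = malloc(10) -> c = 16; heap: [0-0 ALLOC][1-9 FREE][10-15 ALLOC][16-25 ALLOC][26-29 FREE]
Op 5: c = realloc(c, 4) -> c = 16; heap: [0-0 ALLOC][1-9 FREE][10-15 ALLOC][16-19 ALLOC][20-29 FREE]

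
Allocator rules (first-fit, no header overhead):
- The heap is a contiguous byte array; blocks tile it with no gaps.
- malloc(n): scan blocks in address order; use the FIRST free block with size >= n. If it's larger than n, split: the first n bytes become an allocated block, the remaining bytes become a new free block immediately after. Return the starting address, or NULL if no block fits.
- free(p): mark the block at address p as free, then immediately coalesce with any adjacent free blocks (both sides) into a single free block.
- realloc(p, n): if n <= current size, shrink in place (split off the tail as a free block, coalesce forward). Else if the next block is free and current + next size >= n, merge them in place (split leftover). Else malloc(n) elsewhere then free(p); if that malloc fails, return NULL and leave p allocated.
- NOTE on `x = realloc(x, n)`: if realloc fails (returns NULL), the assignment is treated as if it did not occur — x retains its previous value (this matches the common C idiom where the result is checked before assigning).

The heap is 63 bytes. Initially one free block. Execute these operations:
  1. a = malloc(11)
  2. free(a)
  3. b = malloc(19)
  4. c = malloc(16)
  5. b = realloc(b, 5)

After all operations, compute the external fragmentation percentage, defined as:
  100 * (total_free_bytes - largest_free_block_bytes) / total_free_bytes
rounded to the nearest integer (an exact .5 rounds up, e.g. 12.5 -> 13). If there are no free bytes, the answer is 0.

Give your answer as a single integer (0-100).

Answer: 33

Derivation:
Op 1: a = malloc(11) -> a = 0; heap: [0-10 ALLOC][11-62 FREE]
Op 2: free(a) -> (freed a); heap: [0-62 FREE]
Op 3: b = malloc(19) -> b = 0; heap: [0-18 ALLOC][19-62 FREE]
Op 4: c = malloc(16) -> c = 19; heap: [0-18 ALLOC][19-34 ALLOC][35-62 FREE]
Op 5: b = realloc(b, 5) -> b = 0; heap: [0-4 ALLOC][5-18 FREE][19-34 ALLOC][35-62 FREE]
Free blocks: [14 28] total_free=42 largest=28 -> 100*(42-28)/42 = 1400/42 ≈ 33.333 -> rounds to 33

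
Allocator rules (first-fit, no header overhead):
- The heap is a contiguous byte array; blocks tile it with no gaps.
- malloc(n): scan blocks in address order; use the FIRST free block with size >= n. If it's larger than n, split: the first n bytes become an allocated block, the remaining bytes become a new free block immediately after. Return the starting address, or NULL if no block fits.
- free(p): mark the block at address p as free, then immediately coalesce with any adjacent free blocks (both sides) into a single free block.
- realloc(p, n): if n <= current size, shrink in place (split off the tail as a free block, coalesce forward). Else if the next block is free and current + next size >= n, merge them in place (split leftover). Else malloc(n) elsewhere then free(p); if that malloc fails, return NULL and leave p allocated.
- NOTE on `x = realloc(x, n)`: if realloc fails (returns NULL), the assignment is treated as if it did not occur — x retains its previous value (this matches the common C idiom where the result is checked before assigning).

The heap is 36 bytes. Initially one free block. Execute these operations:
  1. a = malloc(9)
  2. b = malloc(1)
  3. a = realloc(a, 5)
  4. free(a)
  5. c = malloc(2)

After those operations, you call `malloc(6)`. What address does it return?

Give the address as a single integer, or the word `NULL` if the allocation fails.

Answer: 2

Derivation:
Op 1: a = malloc(9) -> a = 0; heap: [0-8 ALLOC][9-35 FREE]
Op 2: b = malloc(1) -> b = 9; heap: [0-8 ALLOC][9-9 ALLOC][10-35 FREE]
Op 3: a = realloc(a, 5) -> a = 0; heap: [0-4 ALLOC][5-8 FREE][9-9 ALLOC][10-35 FREE]
Op 4: free(a) -> (freed a); heap: [0-8 FREE][9-9 ALLOC][10-35 FREE]
Op 5: c = malloc(2) -> c = 0; heap: [0-1 ALLOC][2-8 FREE][9-9 ALLOC][10-35 FREE]
malloc(6): first-fit scan over [0-1 ALLOC][2-8 FREE][9-9 ALLOC][10-35 FREE] -> 2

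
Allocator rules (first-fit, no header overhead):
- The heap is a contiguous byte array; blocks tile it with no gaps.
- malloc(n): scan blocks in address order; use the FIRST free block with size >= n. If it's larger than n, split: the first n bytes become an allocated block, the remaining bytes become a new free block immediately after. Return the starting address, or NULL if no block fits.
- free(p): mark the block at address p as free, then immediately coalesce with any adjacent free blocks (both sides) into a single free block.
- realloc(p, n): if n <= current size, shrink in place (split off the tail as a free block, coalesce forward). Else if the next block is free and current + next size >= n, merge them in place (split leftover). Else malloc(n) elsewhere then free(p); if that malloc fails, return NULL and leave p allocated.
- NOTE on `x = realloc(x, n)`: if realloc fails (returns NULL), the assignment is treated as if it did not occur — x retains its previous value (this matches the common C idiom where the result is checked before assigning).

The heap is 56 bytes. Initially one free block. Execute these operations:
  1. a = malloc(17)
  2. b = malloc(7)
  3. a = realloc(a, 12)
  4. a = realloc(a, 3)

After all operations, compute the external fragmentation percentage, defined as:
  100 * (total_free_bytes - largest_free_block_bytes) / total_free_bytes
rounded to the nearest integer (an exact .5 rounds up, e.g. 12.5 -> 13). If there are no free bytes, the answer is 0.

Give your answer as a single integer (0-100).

Op 1: a = malloc(17) -> a = 0; heap: [0-16 ALLOC][17-55 FREE]
Op 2: b = malloc(7) -> b = 17; heap: [0-16 ALLOC][17-23 ALLOC][24-55 FREE]
Op 3: a = realloc(a, 12) -> a = 0; heap: [0-11 ALLOC][12-16 FREE][17-23 ALLOC][24-55 FREE]
Op 4: a = realloc(a, 3) -> a = 0; heap: [0-2 ALLOC][3-16 FREE][17-23 ALLOC][24-55 FREE]
Free blocks: [14 32] total_free=46 largest=32 -> 100*(46-32)/46 = 1400/46 ≈ 30.435 -> rounds to 30

Answer: 30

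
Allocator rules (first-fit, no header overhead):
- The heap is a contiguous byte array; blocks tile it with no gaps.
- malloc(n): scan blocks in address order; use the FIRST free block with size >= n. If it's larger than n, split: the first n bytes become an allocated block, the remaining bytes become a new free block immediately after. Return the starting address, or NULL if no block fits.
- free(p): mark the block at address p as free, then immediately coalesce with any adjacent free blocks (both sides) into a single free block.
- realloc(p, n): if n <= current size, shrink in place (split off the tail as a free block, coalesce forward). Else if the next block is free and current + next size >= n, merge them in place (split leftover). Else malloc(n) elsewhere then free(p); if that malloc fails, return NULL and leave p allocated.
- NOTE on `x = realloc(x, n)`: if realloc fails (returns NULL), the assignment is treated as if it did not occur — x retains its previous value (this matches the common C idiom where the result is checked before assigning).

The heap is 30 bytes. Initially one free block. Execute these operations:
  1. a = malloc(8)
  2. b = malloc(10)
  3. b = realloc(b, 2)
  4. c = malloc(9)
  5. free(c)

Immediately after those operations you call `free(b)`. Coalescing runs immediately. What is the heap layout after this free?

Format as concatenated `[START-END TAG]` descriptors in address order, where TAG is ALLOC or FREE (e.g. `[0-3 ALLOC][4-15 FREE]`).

Answer: [0-7 ALLOC][8-29 FREE]

Derivation:
Op 1: a = malloc(8) -> a = 0; heap: [0-7 ALLOC][8-29 FREE]
Op 2: b = malloc(10) -> b = 8; heap: [0-7 ALLOC][8-17 ALLOC][18-29 FREE]
Op 3: b = realloc(b, 2) -> b = 8; heap: [0-7 ALLOC][8-9 ALLOC][10-29 FREE]
Op 4: c = malloc(9) -> c = 10; heap: [0-7 ALLOC][8-9 ALLOC][10-18 ALLOC][19-29 FREE]
Op 5: free(c) -> (freed c); heap: [0-7 ALLOC][8-9 ALLOC][10-29 FREE]
free(b): b = 8 -> block [8-9 ALLOC]; mark free, coalesce with adjacent free neighbors -> [0-7 ALLOC][8-29 FREE]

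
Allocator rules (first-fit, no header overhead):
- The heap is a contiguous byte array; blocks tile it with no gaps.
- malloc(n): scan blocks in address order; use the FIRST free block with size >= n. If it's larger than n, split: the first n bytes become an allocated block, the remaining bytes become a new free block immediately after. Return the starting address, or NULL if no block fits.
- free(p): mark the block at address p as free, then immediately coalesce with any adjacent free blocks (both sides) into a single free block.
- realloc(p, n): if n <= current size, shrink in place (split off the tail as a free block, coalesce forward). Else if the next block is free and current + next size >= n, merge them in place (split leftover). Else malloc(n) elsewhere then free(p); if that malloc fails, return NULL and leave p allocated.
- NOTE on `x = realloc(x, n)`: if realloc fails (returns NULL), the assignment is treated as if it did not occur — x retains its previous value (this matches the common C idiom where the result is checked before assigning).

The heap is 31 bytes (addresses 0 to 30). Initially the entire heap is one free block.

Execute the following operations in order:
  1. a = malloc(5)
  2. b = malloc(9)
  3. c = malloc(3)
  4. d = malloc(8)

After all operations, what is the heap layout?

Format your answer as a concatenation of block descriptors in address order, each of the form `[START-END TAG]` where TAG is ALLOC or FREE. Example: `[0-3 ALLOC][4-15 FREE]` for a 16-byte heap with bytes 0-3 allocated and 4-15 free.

Op 1: a = malloc(5) -> a = 0; heap: [0-4 ALLOC][5-30 FREE]
Op 2: b = malloc(9) -> b = 5; heap: [0-4 ALLOC][5-13 ALLOC][14-30 FREE]
Op 3: c = malloc(3) -> c = 14; heap: [0-4 ALLOC][5-13 ALLOC][14-16 ALLOC][17-30 FREE]
Op 4: d = malloc(8) -> d = 17; heap: [0-4 ALLOC][5-13 ALLOC][14-16 ALLOC][17-24 ALLOC][25-30 FREE]

Answer: [0-4 ALLOC][5-13 ALLOC][14-16 ALLOC][17-24 ALLOC][25-30 FREE]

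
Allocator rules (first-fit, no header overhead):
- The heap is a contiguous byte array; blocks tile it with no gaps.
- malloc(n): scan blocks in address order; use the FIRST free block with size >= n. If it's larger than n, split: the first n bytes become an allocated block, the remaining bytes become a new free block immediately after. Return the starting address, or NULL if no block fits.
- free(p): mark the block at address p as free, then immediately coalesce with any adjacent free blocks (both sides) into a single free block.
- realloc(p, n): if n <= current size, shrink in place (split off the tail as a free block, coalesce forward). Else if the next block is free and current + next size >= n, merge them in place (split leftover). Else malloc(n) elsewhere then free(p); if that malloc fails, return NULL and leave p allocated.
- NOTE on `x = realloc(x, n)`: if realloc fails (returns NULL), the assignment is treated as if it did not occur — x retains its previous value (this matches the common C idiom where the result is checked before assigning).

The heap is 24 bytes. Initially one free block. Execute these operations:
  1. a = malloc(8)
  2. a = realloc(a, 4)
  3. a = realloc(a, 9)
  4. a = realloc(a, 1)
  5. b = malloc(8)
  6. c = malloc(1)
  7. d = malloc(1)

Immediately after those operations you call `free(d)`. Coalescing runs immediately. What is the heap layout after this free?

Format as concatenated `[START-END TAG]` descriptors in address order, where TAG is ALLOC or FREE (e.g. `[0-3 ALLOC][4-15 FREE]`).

Op 1: a = malloc(8) -> a = 0; heap: [0-7 ALLOC][8-23 FREE]
Op 2: a = realloc(a, 4) -> a = 0; heap: [0-3 ALLOC][4-23 FREE]
Op 3: a = realloc(a, 9) -> a = 0; heap: [0-8 ALLOC][9-23 FREE]
Op 4: a = realloc(a, 1) -> a = 0; heap: [0-0 ALLOC][1-23 FREE]
Op 5: b = malloc(8) -> b = 1; heap: [0-0 ALLOC][1-8 ALLOC][9-23 FREE]
Op 6: c = malloc(1) -> c = 9; heap: [0-0 ALLOC][1-8 ALLOC][9-9 ALLOC][10-23 FREE]
Op 7: d = malloc(1) -> d = 10; heap: [0-0 ALLOC][1-8 ALLOC][9-9 ALLOC][10-10 ALLOC][11-23 FREE]
free(d): d = 10 -> block [10-10 ALLOC]; mark free, coalesce with adjacent free neighbors -> [0-0 ALLOC][1-8 ALLOC][9-9 ALLOC][10-23 FREE]

Answer: [0-0 ALLOC][1-8 ALLOC][9-9 ALLOC][10-23 FREE]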